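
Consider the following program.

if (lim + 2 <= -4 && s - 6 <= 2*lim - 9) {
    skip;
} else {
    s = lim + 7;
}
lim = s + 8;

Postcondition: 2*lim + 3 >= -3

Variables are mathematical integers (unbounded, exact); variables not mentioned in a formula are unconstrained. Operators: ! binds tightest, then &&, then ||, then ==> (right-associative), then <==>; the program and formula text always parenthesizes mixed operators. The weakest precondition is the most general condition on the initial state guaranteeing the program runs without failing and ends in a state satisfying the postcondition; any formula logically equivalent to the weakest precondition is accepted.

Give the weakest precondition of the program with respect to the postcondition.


Working backward. After the program, the postcondition 2*lim + 3 >= -3 must hold; in canonical form it is 2*lim >= -6.
Before lim := s + 8: 2*s >= -22
Then branch requires 2*s >= -22; else branch requires 2*lim >= -36.
Before the if: ((lim <= -6 && s <= 2*lim - 3) ==> 2*s >= -22) && ((!(lim <= -6 && s <= 2*lim - 3)) ==> 2*lim >= -36)
Answer: WP = ((lim <= -6 && s <= 2*lim - 3) ==> 2*s >= -22) && ((!(lim <= -6 && s <= 2*lim - 3)) ==> 2*lim >= -36)


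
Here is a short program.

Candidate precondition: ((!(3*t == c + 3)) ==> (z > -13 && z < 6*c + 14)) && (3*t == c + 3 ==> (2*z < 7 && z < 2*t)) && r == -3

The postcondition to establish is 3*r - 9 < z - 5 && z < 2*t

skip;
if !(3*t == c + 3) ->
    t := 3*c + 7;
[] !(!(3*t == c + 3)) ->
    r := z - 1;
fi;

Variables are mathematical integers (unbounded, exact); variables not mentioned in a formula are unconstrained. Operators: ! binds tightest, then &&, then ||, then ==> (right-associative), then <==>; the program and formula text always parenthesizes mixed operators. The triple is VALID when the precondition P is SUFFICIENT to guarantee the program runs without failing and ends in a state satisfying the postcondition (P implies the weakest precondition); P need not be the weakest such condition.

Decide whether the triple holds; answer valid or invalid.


Working backward. After the program, the postcondition 3*r - 9 < z - 5 && z < 2*t must hold; in canonical form it is 3*r < z + 4 && z < 2*t.
Then branch requires 3*r < z + 4 && z < 6*c + 14; else branch requires 2*z < 7 && z < 2*t.
Before the if: ((!(3*t == c + 3)) ==> (3*r < z + 4 && z < 6*c + 14)) && (3*t == c + 3 ==> (2*z < 7 && z < 2*t))
Before skip: ((!(3*t == c + 3)) ==> (3*r < z + 4 && z < 6*c + 14)) && (3*t == c + 3 ==> (2*z < 7 && z < 2*t))
The weakest precondition is ((!(3*t == c + 3)) ==> (3*r < z + 4 && z < 6*c + 14)) && (3*t == c + 3 ==> (2*z < 7 && z < 2*t)).
Check whether ((!(3*t == c + 3)) ==> (z > -13 && z < 6*c + 14)) && (3*t == c + 3 ==> (2*z < 7 && z < 2*t)) && r == -3 implies it.
Every state satisfying the precondition satisfies the weakest precondition: the implication holds.
Answer: valid


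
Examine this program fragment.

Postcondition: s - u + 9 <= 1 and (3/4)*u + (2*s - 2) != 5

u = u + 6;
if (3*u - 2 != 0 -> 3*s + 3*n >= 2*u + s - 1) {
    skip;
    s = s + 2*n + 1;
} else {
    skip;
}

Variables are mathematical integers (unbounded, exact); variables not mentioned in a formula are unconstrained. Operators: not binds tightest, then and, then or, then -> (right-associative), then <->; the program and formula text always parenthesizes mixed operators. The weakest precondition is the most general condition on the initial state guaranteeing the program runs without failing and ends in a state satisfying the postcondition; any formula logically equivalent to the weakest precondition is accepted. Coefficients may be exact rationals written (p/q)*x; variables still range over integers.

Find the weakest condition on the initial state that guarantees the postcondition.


Working backward. After the program, the postcondition s - u + 9 <= 1 and (3/4)*u + (2*s - 2) != 5 must hold; in canonical form it is s <= u - 8 and 2*s + (3/4)*u != 7.
Then branch requires 2*n + s <= u - 9 and 4*n + 2*s + (3/4)*u != 5; else branch requires s <= u - 8 and 2*s + (3/4)*u != 7.
Before the if: ((3*u != 2 -> 3*n + 2*s >= 2*u - 1) -> (2*n + s <= u - 9 and 4*n + 2*s + (3/4)*u != 5)) and ((not (3*u != 2 -> 3*n + 2*s >= 2*u - 1)) -> (s <= u - 8 and 2*s + (3/4)*u != 7))
Before u := u + 6: ((3*u != -16 -> 3*n + 2*s >= 2*u + 11) -> (2*n + s <= u - 3 and 4*n + 2*s + (3/4)*u != 1/2)) and ((not (3*u != -16 -> 3*n + 2*s >= 2*u + 11)) -> (s <= u - 2 and 2*s + (3/4)*u != 5/2))
Answer: WP = ((3*u != -16 -> 3*n + 2*s >= 2*u + 11) -> (2*n + s <= u - 3 and 4*n + 2*s + (3/4)*u != 1/2)) and ((not (3*u != -16 -> 3*n + 2*s >= 2*u + 11)) -> (s <= u - 2 and 2*s + (3/4)*u != 5/2))


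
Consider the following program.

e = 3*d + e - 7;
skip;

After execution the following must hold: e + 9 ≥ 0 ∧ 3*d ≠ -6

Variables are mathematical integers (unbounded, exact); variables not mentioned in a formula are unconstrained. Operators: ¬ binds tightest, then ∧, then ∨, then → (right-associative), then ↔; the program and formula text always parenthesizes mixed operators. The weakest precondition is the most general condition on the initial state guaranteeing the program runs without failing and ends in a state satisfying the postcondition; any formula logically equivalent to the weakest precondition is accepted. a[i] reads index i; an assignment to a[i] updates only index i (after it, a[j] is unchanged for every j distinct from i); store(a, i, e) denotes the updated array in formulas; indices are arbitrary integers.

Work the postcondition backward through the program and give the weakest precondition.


Working backward. After the program, the postcondition e + 9 ≥ 0 ∧ 3*d ≠ -6 must hold; in canonical form it is e ≥ -9 ∧ 3*d ≠ -6.
Before skip: e ≥ -9 ∧ 3*d ≠ -6
Before e := 3*d + e - 7: 3*d + e ≥ -2 ∧ 3*d ≠ -6
Answer: WP = 3*d + e ≥ -2 ∧ 3*d ≠ -6


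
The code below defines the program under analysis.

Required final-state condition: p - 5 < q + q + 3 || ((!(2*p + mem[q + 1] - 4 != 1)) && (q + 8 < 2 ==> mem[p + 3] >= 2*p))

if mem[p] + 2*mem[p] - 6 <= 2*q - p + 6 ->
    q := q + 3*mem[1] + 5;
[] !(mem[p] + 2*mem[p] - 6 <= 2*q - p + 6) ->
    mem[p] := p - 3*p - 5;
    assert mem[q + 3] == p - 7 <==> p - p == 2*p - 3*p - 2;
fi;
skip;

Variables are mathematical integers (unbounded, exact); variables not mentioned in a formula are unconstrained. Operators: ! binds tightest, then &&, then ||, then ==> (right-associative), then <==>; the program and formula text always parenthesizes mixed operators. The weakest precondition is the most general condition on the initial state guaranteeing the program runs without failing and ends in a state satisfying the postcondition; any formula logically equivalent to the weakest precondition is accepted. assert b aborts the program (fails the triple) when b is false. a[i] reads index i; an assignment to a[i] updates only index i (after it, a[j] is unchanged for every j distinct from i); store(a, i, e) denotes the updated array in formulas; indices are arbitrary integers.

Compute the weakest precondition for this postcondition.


Working backward. After the program, the postcondition p - 5 < q + q + 3 || ((!(2*p + mem[q + 1] - 4 != 1)) && (q + 8 < 2 ==> mem[p + 3] >= 2*p)) must hold; in canonical form it is p < 2*q + 8 || ((!(mem[q + 1] + 2*p != 5)) && (q < -6 ==> mem[p + 3] >= 2*p)).
Before skip: p < 2*q + 8 || ((!(mem[q + 1] + 2*p != 5)) && (q < -6 ==> mem[p + 3] >= 2*p))
Then branch requires p < 6*mem[1] + 2*q + 18 || ((!(mem[3*mem[1] + q + 6] + 2*p != 5)) && (3*mem[1] + q < -11 ==> mem[p + 3] >= 2*p)); else branch requires (store(mem, p, -2*p - 5)[q + 3] == p - 7 <==> p == -2) && (p < 2*q + 8 || ((!(store(mem, p, -2*p - 5)[q + 1] + 2*p != 5)) && (q < -6 ==> store(mem, p, -2*p - 5)[p + 3] >= 2*p))).
Before the if: (3*mem[p] + p <= 2*q + 12 ==> (p < 6*mem[1] + 2*q + 18 || ((!(mem[3*mem[1] + q + 6] + 2*p != 5)) && (3*mem[1] + q < -11 ==> mem[p + 3] >= 2*p)))) && ((!(3*mem[p] + p <= 2*q + 12)) ==> ((store(mem, p, -2*p - 5)[q + 3] == p - 7 <==> p == -2) && (p < 2*q + 8 || ((!(store(mem, p, -2*p - 5)[q + 1] + 2*p != 5)) && (q < -6 ==> store(mem, p, -2*p - 5)[p + 3] >= 2*p)))))
Answer: WP = (3*mem[p] + p <= 2*q + 12 ==> (p < 6*mem[1] + 2*q + 18 || ((!(mem[3*mem[1] + q + 6] + 2*p != 5)) && (3*mem[1] + q < -11 ==> mem[p + 3] >= 2*p)))) && ((!(3*mem[p] + p <= 2*q + 12)) ==> ((store(mem, p, -2*p - 5)[q + 3] == p - 7 <==> p == -2) && (p < 2*q + 8 || ((!(store(mem, p, -2*p - 5)[q + 1] + 2*p != 5)) && (q < -6 ==> store(mem, p, -2*p - 5)[p + 3] >= 2*p)))))


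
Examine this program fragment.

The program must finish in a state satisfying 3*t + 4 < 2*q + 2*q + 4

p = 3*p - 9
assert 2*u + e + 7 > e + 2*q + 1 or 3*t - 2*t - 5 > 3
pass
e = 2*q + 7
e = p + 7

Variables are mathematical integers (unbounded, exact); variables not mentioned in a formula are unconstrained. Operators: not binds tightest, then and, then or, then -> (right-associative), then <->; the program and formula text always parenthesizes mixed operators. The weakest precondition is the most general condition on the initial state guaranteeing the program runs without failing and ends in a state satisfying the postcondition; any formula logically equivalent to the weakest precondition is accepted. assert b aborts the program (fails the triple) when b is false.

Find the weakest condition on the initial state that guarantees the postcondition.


Working backward. After the program, the postcondition 3*t + 4 < 2*q + 2*q + 4 must hold; in canonical form it is 3*t < 4*q.
Before e := p + 7: 3*t < 4*q
Before e := 2*q + 7: 3*t < 4*q
Before skip: 3*t < 4*q
Before assert 2*u + e + 7 > e + 2*q + 1 or 3*t - 2*t - 5 > 3: (2*u > 2*q - 6 or t > 8) and 3*t < 4*q
Before p := 3*p - 9: (2*u > 2*q - 6 or t > 8) and 3*t < 4*q
Answer: WP = (2*u > 2*q - 6 or t > 8) and 3*t < 4*q


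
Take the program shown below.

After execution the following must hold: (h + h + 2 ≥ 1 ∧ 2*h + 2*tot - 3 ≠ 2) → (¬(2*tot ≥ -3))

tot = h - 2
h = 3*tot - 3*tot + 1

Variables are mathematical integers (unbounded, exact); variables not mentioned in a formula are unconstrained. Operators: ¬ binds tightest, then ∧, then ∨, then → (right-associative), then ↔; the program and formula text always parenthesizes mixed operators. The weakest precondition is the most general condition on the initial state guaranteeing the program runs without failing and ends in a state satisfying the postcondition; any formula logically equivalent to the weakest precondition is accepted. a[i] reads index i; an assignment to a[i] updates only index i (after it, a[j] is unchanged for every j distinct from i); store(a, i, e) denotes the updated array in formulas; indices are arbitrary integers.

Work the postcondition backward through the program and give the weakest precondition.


Working backward. After the program, the postcondition (h + h + 2 ≥ 1 ∧ 2*h + 2*tot - 3 ≠ 2) → (¬(2*tot ≥ -3)) must hold; in canonical form it is (2*h ≥ -1 ∧ 2*h + 2*tot ≠ 5) → (¬(2*tot ≥ -3)).
Before h := 3*tot - 3*tot + 1: 2*tot ≠ 3 → (¬(2*tot ≥ -3))
Before tot := h - 2: 2*h ≠ 7 → (¬(2*h ≥ 1))
Answer: WP = 2*h ≠ 7 → (¬(2*h ≥ 1))


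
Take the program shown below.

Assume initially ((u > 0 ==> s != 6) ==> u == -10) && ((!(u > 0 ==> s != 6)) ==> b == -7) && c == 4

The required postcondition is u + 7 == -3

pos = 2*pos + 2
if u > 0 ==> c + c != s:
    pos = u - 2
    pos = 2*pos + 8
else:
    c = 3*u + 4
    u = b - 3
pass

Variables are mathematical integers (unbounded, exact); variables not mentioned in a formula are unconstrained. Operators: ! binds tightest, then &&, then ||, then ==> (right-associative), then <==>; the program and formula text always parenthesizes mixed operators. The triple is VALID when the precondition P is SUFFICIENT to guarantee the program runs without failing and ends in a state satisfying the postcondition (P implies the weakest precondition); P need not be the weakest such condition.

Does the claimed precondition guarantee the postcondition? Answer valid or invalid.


Working backward. After the program, the postcondition u + 7 == -3 must hold; in canonical form it is u == -10.
Before skip: u == -10
Then branch requires u == -10; else branch requires b == -7.
Before the if: ((u > 0 ==> 2*c != s) ==> u == -10) && ((!(u > 0 ==> 2*c != s)) ==> b == -7)
Before pos := 2*pos + 2: ((u > 0 ==> 2*c != s) ==> u == -10) && ((!(u > 0 ==> 2*c != s)) ==> b == -7)
The weakest precondition is ((u > 0 ==> 2*c != s) ==> u == -10) && ((!(u > 0 ==> 2*c != s)) ==> b == -7).
Check whether ((u > 0 ==> s != 6) ==> u == -10) && ((!(u > 0 ==> s != 6)) ==> b == -7) && c == 4 implies it.
Countermodel: at the initial state b = -7, c = 4, s = 6, u = 1, the precondition holds but the weakest precondition fails.
Answer: invalid


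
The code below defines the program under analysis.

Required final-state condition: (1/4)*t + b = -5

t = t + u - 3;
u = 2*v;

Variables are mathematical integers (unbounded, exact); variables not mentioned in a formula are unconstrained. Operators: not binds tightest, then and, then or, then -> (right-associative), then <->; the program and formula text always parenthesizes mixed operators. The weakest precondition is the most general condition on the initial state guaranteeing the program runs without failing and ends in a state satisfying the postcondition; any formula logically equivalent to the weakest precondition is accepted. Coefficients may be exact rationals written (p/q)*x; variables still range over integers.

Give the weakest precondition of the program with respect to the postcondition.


Working backward. After the program, the postcondition (1/4)*t + b = -5 must hold; in canonical form it is b + (1/4)*t = -5.
Before u := 2*v: b + (1/4)*t = -5
Before t := t + u - 3: b + (1/4)*t + (1/4)*u = -17/4
Answer: WP = b + (1/4)*t + (1/4)*u = -17/4


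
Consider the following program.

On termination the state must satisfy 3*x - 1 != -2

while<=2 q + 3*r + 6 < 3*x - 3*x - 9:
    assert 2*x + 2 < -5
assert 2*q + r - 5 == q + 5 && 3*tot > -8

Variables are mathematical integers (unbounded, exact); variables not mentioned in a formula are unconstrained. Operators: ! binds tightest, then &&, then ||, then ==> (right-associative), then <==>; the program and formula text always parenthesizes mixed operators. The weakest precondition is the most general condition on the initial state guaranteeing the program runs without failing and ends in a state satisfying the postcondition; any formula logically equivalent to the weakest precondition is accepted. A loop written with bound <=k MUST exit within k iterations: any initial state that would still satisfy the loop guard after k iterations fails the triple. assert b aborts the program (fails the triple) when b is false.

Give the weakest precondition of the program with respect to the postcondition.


Working backward. After the program, the postcondition 3*x - 1 != -2 must hold; in canonical form it is 3*x != -1.
Before assert 2*q + r - 5 == q + 5 && 3*tot > -8: q + r == 10 && 3*tot > -8 && 3*x != -1
Before the loop (bound <=2), unroll the exhaustion recursion (WP_0 = exit-now case; WP_j = one more guarded iteration, up to j = 2):
  WP_0: (!(q + 3*r < -15)) && q + r == 10 && 3*tot > -8 && 3*x != -1
  WP_1: (q + 3*r < -15 ==> (2*x < -7 && (!(q + 3*r < -15)) && q + r == 10 && 3*tot > -8 && 3*x != -1)) && ((!(q + 3*r < -15)) ==> (q + r == 10 && 3*tot > -8 && 3*x != -1))
  WP_2: (q + 3*r < -15 ==> (2*x < -7 && (q + 3*r < -15 ==> (2*x < -7 && (!(q + 3*r < -15)) && q + r == 10 && 3*tot > -8 && 3*x != -1)) && ((!(q + 3*r < -15)) ==> (q + r == 10 && 3*tot > -8 && 3*x != -1)))) && ((!(q + 3*r < -15)) ==> (q + r == 10 && 3*tot > -8 && 3*x != -1))
So before the loop: (q + 3*r < -15 ==> (2*x < -7 && (q + 3*r < -15 ==> (2*x < -7 && (!(q + 3*r < -15)) && q + r == 10 && 3*tot > -8 && 3*x != -1)) && ((!(q + 3*r < -15)) ==> (q + r == 10 && 3*tot > -8 && 3*x != -1)))) && ((!(q + 3*r < -15)) ==> (q + r == 10 && 3*tot > -8 && 3*x != -1))
Answer: WP = (q + 3*r < -15 ==> (2*x < -7 && (q + 3*r < -15 ==> (2*x < -7 && (!(q + 3*r < -15)) && q + r == 10 && 3*tot > -8 && 3*x != -1)) && ((!(q + 3*r < -15)) ==> (q + r == 10 && 3*tot > -8 && 3*x != -1)))) && ((!(q + 3*r < -15)) ==> (q + r == 10 && 3*tot > -8 && 3*x != -1))


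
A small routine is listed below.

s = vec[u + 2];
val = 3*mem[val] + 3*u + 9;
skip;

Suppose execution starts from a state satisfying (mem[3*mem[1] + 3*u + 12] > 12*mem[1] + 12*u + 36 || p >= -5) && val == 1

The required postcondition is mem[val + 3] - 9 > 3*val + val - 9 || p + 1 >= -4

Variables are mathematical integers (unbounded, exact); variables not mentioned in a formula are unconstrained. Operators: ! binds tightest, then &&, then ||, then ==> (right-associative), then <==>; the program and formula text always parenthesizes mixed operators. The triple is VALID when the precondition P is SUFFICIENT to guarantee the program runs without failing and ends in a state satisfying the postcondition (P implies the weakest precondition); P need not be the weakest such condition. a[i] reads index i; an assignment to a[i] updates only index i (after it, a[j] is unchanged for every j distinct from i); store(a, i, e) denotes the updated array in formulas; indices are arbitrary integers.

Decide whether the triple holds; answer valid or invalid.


Working backward. After the program, the postcondition mem[val + 3] - 9 > 3*val + val - 9 || p + 1 >= -4 must hold; in canonical form it is mem[val + 3] > 4*val || p >= -5.
Before skip: mem[val + 3] > 4*val || p >= -5
Before val := 3*mem[val] + 3*u + 9: mem[3*mem[val] + 3*u + 12] > 12*mem[val] + 12*u + 36 || p >= -5
Before s := vec[u + 2]: mem[3*mem[val] + 3*u + 12] > 12*mem[val] + 12*u + 36 || p >= -5
The weakest precondition is mem[3*mem[val] + 3*u + 12] > 12*mem[val] + 12*u + 36 || p >= -5.
Check whether (mem[3*mem[1] + 3*u + 12] > 12*mem[1] + 12*u + 36 || p >= -5) && val == 1 implies it.
Every state satisfying the precondition satisfies the weakest precondition: the implication holds.
Answer: valid


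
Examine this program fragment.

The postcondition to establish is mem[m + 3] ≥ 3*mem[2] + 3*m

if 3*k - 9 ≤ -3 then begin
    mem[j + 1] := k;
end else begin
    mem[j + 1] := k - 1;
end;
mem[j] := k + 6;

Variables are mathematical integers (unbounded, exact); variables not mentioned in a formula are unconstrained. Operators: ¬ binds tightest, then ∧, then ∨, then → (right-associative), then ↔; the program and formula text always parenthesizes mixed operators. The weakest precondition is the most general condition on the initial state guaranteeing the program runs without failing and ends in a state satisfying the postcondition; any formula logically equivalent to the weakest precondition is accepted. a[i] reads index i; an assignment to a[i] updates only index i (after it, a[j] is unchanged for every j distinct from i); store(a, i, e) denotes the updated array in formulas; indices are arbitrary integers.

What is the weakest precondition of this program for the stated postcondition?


Working backward. After the program, mem[m + 3] ≥ 3*mem[2] + 3*m must hold.
Before mem[j] := k + 6: store(mem, j, k + 6)[m + 3] ≥ 3*store(mem, j, k + 6)[2] + 3*m
Then branch requires store(store(mem, j + 1, k), j, k + 6)[m + 3] ≥ 3*store(store(mem, j + 1, k), j, k + 6)[2] + 3*m; else branch requires store(store(mem, j + 1, k - 1), j, k + 6)[m + 3] ≥ 3*store(store(mem, j + 1, k - 1), j, k + 6)[2] + 3*m.
Before the if: (3*k ≤ 6 → store(store(mem, j + 1, k), j, k + 6)[m + 3] ≥ 3*store(store(mem, j + 1, k), j, k + 6)[2] + 3*m) ∧ ((¬(3*k ≤ 6)) → store(store(mem, j + 1, k - 1), j, k + 6)[m + 3] ≥ 3*store(store(mem, j + 1, k - 1), j, k + 6)[2] + 3*m)
Answer: WP = (3*k ≤ 6 → store(store(mem, j + 1, k), j, k + 6)[m + 3] ≥ 3*store(store(mem, j + 1, k), j, k + 6)[2] + 3*m) ∧ ((¬(3*k ≤ 6)) → store(store(mem, j + 1, k - 1), j, k + 6)[m + 3] ≥ 3*store(store(mem, j + 1, k - 1), j, k + 6)[2] + 3*m)


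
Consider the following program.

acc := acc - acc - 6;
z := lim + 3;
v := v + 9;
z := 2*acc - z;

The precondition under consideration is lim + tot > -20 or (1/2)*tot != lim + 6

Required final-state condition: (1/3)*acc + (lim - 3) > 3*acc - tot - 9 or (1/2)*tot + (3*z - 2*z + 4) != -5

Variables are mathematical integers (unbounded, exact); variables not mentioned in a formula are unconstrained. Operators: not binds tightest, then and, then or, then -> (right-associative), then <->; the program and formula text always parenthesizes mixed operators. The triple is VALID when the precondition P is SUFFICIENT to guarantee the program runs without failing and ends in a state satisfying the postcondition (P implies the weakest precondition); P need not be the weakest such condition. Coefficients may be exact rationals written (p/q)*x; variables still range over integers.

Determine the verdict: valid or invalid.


Working backward. After the program, the postcondition (1/3)*acc + (lim - 3) > 3*acc - tot - 9 or (1/2)*tot + (3*z - 2*z + 4) != -5 must hold; in canonical form it is lim + tot > (8/3)*acc - 6 or (1/2)*tot + z != -9.
Before z := 2*acc - z: lim + tot > (8/3)*acc - 6 or 2*acc + (1/2)*tot != z - 9
Before v := v + 9: lim + tot > (8/3)*acc - 6 or 2*acc + (1/2)*tot != z - 9
Before z := lim + 3: lim + tot > (8/3)*acc - 6 or 2*acc + (1/2)*tot != lim - 6
Before acc := acc - acc - 6: lim + tot > -22 or (1/2)*tot != lim + 6
The weakest precondition is lim + tot > -22 or (1/2)*tot != lim + 6.
Check whether lim + tot > -20 or (1/2)*tot != lim + 6 implies it.
Every state satisfying the precondition satisfies the weakest precondition: the implication holds.
Answer: valid


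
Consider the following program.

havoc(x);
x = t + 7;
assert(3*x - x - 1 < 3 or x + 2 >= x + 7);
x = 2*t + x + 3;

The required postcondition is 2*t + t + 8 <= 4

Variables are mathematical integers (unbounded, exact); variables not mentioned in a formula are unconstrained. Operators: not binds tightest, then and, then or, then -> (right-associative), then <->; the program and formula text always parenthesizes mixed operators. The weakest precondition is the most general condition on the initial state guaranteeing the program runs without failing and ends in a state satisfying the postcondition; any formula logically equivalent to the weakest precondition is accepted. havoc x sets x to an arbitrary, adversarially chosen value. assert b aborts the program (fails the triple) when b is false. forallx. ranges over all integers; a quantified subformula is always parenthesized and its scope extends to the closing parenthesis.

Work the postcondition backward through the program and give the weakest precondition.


Working backward. After the program, the postcondition 2*t + t + 8 <= 4 must hold; in canonical form it is 3*t <= -4.
Before x := 2*t + x + 3: 3*t <= -4
Before assert 3*x - x - 1 < 3 or x + 2 >= x + 7: 2*x < 4 and 3*t <= -4
Before x := t + 7: 2*t < -10 and 3*t <= -4
Before havoc x: 2*t < -10 and 3*t <= -4
Answer: WP = 2*t < -10 and 3*t <= -4


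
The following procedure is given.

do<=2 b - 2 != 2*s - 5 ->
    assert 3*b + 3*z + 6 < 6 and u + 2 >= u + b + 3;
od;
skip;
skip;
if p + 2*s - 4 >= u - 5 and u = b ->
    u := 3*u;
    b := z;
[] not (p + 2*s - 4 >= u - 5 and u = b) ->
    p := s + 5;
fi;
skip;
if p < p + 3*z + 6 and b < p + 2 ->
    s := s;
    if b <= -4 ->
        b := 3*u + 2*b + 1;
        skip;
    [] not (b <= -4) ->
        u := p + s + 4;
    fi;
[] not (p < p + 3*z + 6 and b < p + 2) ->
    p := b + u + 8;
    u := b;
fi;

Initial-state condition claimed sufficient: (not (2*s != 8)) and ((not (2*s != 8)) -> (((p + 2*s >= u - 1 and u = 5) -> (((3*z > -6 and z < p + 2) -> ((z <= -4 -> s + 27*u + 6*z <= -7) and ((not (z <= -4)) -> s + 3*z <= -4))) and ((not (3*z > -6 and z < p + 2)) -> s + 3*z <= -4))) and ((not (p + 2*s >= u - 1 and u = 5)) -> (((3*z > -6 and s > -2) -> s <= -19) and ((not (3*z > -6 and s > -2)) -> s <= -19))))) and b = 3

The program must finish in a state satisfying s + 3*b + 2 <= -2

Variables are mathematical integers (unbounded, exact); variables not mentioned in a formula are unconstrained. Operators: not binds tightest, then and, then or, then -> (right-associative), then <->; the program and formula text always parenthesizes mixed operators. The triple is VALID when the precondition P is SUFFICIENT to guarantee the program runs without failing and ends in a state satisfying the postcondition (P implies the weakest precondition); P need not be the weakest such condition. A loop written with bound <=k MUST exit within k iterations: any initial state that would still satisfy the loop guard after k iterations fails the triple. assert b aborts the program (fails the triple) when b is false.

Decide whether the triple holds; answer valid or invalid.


Working backward. After the program, the postcondition s + 3*b + 2 <= -2 must hold; in canonical form it is 3*b + s <= -4.
Then branch requires (b <= -4 -> 6*b + s + 9*u <= -7) and ((not (b <= -4)) -> 3*b + s <= -4); else branch requires 3*b + s <= -4.
Before the if: ((3*z > -6 and b < p + 2) -> ((b <= -4 -> 6*b + s + 9*u <= -7) and ((not (b <= -4)) -> 3*b + s <= -4))) and ((not (3*z > -6 and b < p + 2)) -> 3*b + s <= -4)
Before skip: ((3*z > -6 and b < p + 2) -> ((b <= -4 -> 6*b + s + 9*u <= -7) and ((not (b <= -4)) -> 3*b + s <= -4))) and ((not (3*z > -6 and b < p + 2)) -> 3*b + s <= -4)
Then branch requires ((3*z > -6 and z < p + 2) -> ((z <= -4 -> s + 27*u + 6*z <= -7) and ((not (z <= -4)) -> s + 3*z <= -4))) and ((not (3*z > -6 and z < p + 2)) -> s + 3*z <= -4); else branch requires ((3*z > -6 and b < s + 7) -> ((b <= -4 -> 6*b + s + 9*u <= -7) and ((not (b <= -4)) -> 3*b + s <= -4))) and ((not (3*z > -6 and b < s + 7)) -> 3*b + s <= -4).
Before the if: ((p + 2*s >= u - 1 and u = b) -> (((3*z > -6 and z < p + 2) -> ((z <= -4 -> s + 27*u + 6*z <= -7) and ((not (z <= -4)) -> s + 3*z <= -4))) and ((not (3*z > -6 and z < p + 2)) -> s + 3*z <= -4))) and ((not (p + 2*s >= u - 1 and u = b)) -> (((3*z > -6 and b < s + 7) -> ((b <= -4 -> 6*b + s + 9*u <= -7) and ((not (b <= -4)) -> 3*b + s <= -4))) and ((not (3*z > -6 and b < s + 7)) -> 3*b + s <= -4)))
Before skip: ((p + 2*s >= u - 1 and u = b) -> (((3*z > -6 and z < p + 2) -> ((z <= -4 -> s + 27*u + 6*z <= -7) and ((not (z <= -4)) -> s + 3*z <= -4))) and ((not (3*z > -6 and z < p + 2)) -> s + 3*z <= -4))) and ((not (p + 2*s >= u - 1 and u = b)) -> (((3*z > -6 and b < s + 7) -> ((b <= -4 -> 6*b + s + 9*u <= -7) and ((not (b <= -4)) -> 3*b + s <= -4))) and ((not (3*z > -6 and b < s + 7)) -> 3*b + s <= -4)))
Before skip: ((p + 2*s >= u - 1 and u = b) -> (((3*z > -6 and z < p + 2) -> ((z <= -4 -> s + 27*u + 6*z <= -7) and ((not (z <= -4)) -> s + 3*z <= -4))) and ((not (3*z > -6 and z < p + 2)) -> s + 3*z <= -4))) and ((not (p + 2*s >= u - 1 and u = b)) -> (((3*z > -6 and b < s + 7) -> ((b <= -4 -> 6*b + s + 9*u <= -7) and ((not (b <= -4)) -> 3*b + s <= -4))) and ((not (3*z > -6 and b < s + 7)) -> 3*b + s <= -4)))
Before the loop (bound <=2), unroll the exhaustion recursion (WP_0 = exit-now case; WP_j = one more guarded iteration, up to j = 2):
  WP_0: (not (b != 2*s - 3)) and ((p + 2*s >= u - 1 and u = b) -> (((3*z > -6 and z < p + 2) -> ((z <= -4 -> s + 27*u + 6*z <= -7) and ((not (z <= -4)) -> s + 3*z <= -4))) and ((not (3*z > -6 and z < p + 2)) -> s + 3*z <= -4))) and ((not (p + 2*s >= u - 1 and u = b)) -> (((3*z > -6 and b < s + 7) -> ((b <= -4 -> 6*b + s + 9*u <= -7) and ((not (b <= -4)) -> 3*b + s <= -4))) and ((not (3*z > -6 and b < s + 7)) -> 3*b + s <= -4)))
  WP_1: (b != 2*s - 3 -> (3*b + 3*z < 0 and b <= -1 and (not (b != 2*s - 3)) and ((p + 2*s >= u - 1 and u = b) -> (((3*z > -6 and z < p + 2) -> ((z <= -4 -> s + 27*u + 6*z <= -7) and ((not (z <= -4)) -> s + 3*z <= -4))) and ((not (3*z > -6 and z < p + 2)) -> s + 3*z <= -4))) and ((not (p + 2*s >= u - 1 and u = b)) -> (((3*z > -6 and b < s + 7) -> ((b <= -4 -> 6*b + s + 9*u <= -7) and ((not (b <= -4)) -> 3*b + s <= -4))) and ((not (3*z > -6 and b < s + 7)) -> 3*b + s <= -4))))) and ((not (b != 2*s - 3)) -> (((p + 2*s >= u - 1 and u = b) -> (((3*z > -6 and z < p + 2) -> ((z <= -4 -> s + 27*u + 6*z <= -7) and ((not (z <= -4)) -> s + 3*z <= -4))) and ((not (3*z > -6 and z < p + 2)) -> s + 3*z <= -4))) and ((not (p + 2*s >= u - 1 and u = b)) -> (((3*z > -6 and b < s + 7) -> ((b <= -4 -> 6*b + s + 9*u <= -7) and ((not (b <= -4)) -> 3*b + s <= -4))) and ((not (3*z > -6 and b < s + 7)) -> 3*b + s <= -4)))))
  WP_2: (b != 2*s - 3 -> (3*b + 3*z < 0 and b <= -1 and (b != 2*s - 3 -> (3*b + 3*z < 0 and b <= -1 and (not (b != 2*s - 3)) and ((p + 2*s >= u - 1 and u = b) -> (((3*z > -6 and z < p + 2) -> ((z <= -4 -> s + 27*u + 6*z <= -7) and ((not (z <= -4)) -> s + 3*z <= -4))) and ((not (3*z > -6 and z < p + 2)) -> s + 3*z <= -4))) and ((not (p + 2*s >= u - 1 and u = b)) -> (((3*z > -6 and b < s + 7) -> ((b <= -4 -> 6*b + s + 9*u <= -7) and ((not (b <= -4)) -> 3*b + s <= -4))) and ((not (3*z > -6 and b < s + 7)) -> 3*b + s <= -4))))) and ((not (b != 2*s - 3)) -> (((p + 2*s >= u - 1 and u = b) -> (((3*z > -6 and z < p + 2) -> ((z <= -4 -> s + 27*u + 6*z <= -7) and ((not (z <= -4)) -> s + 3*z <= -4))) and ((not (3*z > -6 and z < p + 2)) -> s + 3*z <= -4))) and ((not (p + 2*s >= u - 1 and u = b)) -> (((3*z > -6 and b < s + 7) -> ((b <= -4 -> 6*b + s + 9*u <= -7) and ((not (b <= -4)) -> 3*b + s <= -4))) and ((not (3*z > -6 and b < s + 7)) -> 3*b + s <= -4))))))) and ((not (b != 2*s - 3)) -> (((p + 2*s >= u - 1 and u = b) -> (((3*z > -6 and z < p + 2) -> ((z <= -4 -> s + 27*u + 6*z <= -7) and ((not (z <= -4)) -> s + 3*z <= -4))) and ((not (3*z > -6 and z < p + 2)) -> s + 3*z <= -4))) and ((not (p + 2*s >= u - 1 and u = b)) -> (((3*z > -6 and b < s + 7) -> ((b <= -4 -> 6*b + s + 9*u <= -7) and ((not (b <= -4)) -> 3*b + s <= -4))) and ((not (3*z > -6 and b < s + 7)) -> 3*b + s <= -4)))))
So before the loop: (b != 2*s - 3 -> (3*b + 3*z < 0 and b <= -1 and (b != 2*s - 3 -> (3*b + 3*z < 0 and b <= -1 and (not (b != 2*s - 3)) and ((p + 2*s >= u - 1 and u = b) -> (((3*z > -6 and z < p + 2) -> ((z <= -4 -> s + 27*u + 6*z <= -7) and ((not (z <= -4)) -> s + 3*z <= -4))) and ((not (3*z > -6 and z < p + 2)) -> s + 3*z <= -4))) and ((not (p + 2*s >= u - 1 and u = b)) -> (((3*z > -6 and b < s + 7) -> ((b <= -4 -> 6*b + s + 9*u <= -7) and ((not (b <= -4)) -> 3*b + s <= -4))) and ((not (3*z > -6 and b < s + 7)) -> 3*b + s <= -4))))) and ((not (b != 2*s - 3)) -> (((p + 2*s >= u - 1 and u = b) -> (((3*z > -6 and z < p + 2) -> ((z <= -4 -> s + 27*u + 6*z <= -7) and ((not (z <= -4)) -> s + 3*z <= -4))) and ((not (3*z > -6 and z < p + 2)) -> s + 3*z <= -4))) and ((not (p + 2*s >= u - 1 and u = b)) -> (((3*z > -6 and b < s + 7) -> ((b <= -4 -> 6*b + s + 9*u <= -7) and ((not (b <= -4)) -> 3*b + s <= -4))) and ((not (3*z > -6 and b < s + 7)) -> 3*b + s <= -4))))))) and ((not (b != 2*s - 3)) -> (((p + 2*s >= u - 1 and u = b) -> (((3*z > -6 and z < p + 2) -> ((z <= -4 -> s + 27*u + 6*z <= -7) and ((not (z <= -4)) -> s + 3*z <= -4))) and ((not (3*z > -6 and z < p + 2)) -> s + 3*z <= -4))) and ((not (p + 2*s >= u - 1 and u = b)) -> (((3*z > -6 and b < s + 7) -> ((b <= -4 -> 6*b + s + 9*u <= -7) and ((not (b <= -4)) -> 3*b + s <= -4))) and ((not (3*z > -6 and b < s + 7)) -> 3*b + s <= -4)))))
The weakest precondition is (b != 2*s - 3 -> (3*b + 3*z < 0 and b <= -1 and (b != 2*s - 3 -> (3*b + 3*z < 0 and b <= -1 and (not (b != 2*s - 3)) and ((p + 2*s >= u - 1 and u = b) -> (((3*z > -6 and z < p + 2) -> ((z <= -4 -> s + 27*u + 6*z <= -7) and ((not (z <= -4)) -> s + 3*z <= -4))) and ((not (3*z > -6 and z < p + 2)) -> s + 3*z <= -4))) and ((not (p + 2*s >= u - 1 and u = b)) -> (((3*z > -6 and b < s + 7) -> ((b <= -4 -> 6*b + s + 9*u <= -7) and ((not (b <= -4)) -> 3*b + s <= -4))) and ((not (3*z > -6 and b < s + 7)) -> 3*b + s <= -4))))) and ((not (b != 2*s - 3)) -> (((p + 2*s >= u - 1 and u = b) -> (((3*z > -6 and z < p + 2) -> ((z <= -4 -> s + 27*u + 6*z <= -7) and ((not (z <= -4)) -> s + 3*z <= -4))) and ((not (3*z > -6 and z < p + 2)) -> s + 3*z <= -4))) and ((not (p + 2*s >= u - 1 and u = b)) -> (((3*z > -6 and b < s + 7) -> ((b <= -4 -> 6*b + s + 9*u <= -7) and ((not (b <= -4)) -> 3*b + s <= -4))) and ((not (3*z > -6 and b < s + 7)) -> 3*b + s <= -4))))))) and ((not (b != 2*s - 3)) -> (((p + 2*s >= u - 1 and u = b) -> (((3*z > -6 and z < p + 2) -> ((z <= -4 -> s + 27*u + 6*z <= -7) and ((not (z <= -4)) -> s + 3*z <= -4))) and ((not (3*z > -6 and z < p + 2)) -> s + 3*z <= -4))) and ((not (p + 2*s >= u - 1 and u = b)) -> (((3*z > -6 and b < s + 7) -> ((b <= -4 -> 6*b + s + 9*u <= -7) and ((not (b <= -4)) -> 3*b + s <= -4))) and ((not (3*z > -6 and b < s + 7)) -> 3*b + s <= -4))))).
Check whether (not (2*s != 8)) and ((not (2*s != 8)) -> (((p + 2*s >= u - 1 and u = 5) -> (((3*z > -6 and z < p + 2) -> ((z <= -4 -> s + 27*u + 6*z <= -7) and ((not (z <= -4)) -> s + 3*z <= -4))) and ((not (3*z > -6 and z < p + 2)) -> s + 3*z <= -4))) and ((not (p + 2*s >= u - 1 and u = 5)) -> (((3*z > -6 and s > -2) -> s <= -19) and ((not (3*z > -6 and s > -2)) -> s <= -19))))) and b = 3 implies it.
Countermodel: at the initial state b = 3, p = 0, s = 4, u = 5, z = -3, the precondition holds but the weakest precondition fails.
Answer: invalid


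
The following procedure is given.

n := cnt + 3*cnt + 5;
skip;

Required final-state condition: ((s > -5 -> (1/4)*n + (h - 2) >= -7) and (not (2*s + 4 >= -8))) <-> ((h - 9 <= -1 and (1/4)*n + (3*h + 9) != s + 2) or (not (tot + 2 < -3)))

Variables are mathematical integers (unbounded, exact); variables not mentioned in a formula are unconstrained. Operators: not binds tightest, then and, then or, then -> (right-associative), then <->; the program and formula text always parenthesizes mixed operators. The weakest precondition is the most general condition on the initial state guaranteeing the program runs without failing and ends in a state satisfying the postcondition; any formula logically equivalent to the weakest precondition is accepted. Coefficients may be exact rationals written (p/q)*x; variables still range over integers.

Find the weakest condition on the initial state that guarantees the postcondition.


Working backward. After the program, the postcondition ((s > -5 -> (1/4)*n + (h - 2) >= -7) and (not (2*s + 4 >= -8))) <-> ((h - 9 <= -1 and (1/4)*n + (3*h + 9) != s + 2) or (not (tot + 2 < -3))) must hold; in canonical form it is ((s > -5 -> h + (1/4)*n >= -5) and (not (2*s >= -12))) <-> ((h <= 8 and 3*h + (1/4)*n != s - 7) or (not (tot < -5))).
Before skip: ((s > -5 -> h + (1/4)*n >= -5) and (not (2*s >= -12))) <-> ((h <= 8 and 3*h + (1/4)*n != s - 7) or (not (tot < -5)))
Before n := cnt + 3*cnt + 5: ((s > -5 -> cnt + h >= -25/4) and (not (2*s >= -12))) <-> ((h <= 8 and cnt + 3*h != s - 33/4) or (not (tot < -5)))
Answer: WP = ((s > -5 -> cnt + h >= -25/4) and (not (2*s >= -12))) <-> ((h <= 8 and cnt + 3*h != s - 33/4) or (not (tot < -5)))


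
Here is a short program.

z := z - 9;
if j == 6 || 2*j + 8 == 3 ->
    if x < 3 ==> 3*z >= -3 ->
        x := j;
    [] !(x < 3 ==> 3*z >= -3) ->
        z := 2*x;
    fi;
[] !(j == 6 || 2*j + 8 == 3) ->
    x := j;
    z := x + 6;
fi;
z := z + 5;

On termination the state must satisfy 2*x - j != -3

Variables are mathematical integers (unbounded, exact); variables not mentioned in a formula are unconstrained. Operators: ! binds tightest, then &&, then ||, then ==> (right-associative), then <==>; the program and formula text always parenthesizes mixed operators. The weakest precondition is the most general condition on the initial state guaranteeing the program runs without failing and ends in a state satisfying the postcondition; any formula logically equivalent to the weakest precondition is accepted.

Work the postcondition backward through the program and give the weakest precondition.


Working backward. After the program, the postcondition 2*x - j != -3 must hold; in canonical form it is 2*x != j - 3.
Before z := z + 5: 2*x != j - 3
Then branch requires ((x < 3 ==> 3*z >= -3) ==> j != -3) && ((!(x < 3 ==> 3*z >= -3)) ==> 2*x != j - 3); else branch requires j != -3.
Before the if: ((j == 6 || 2*j == -5) ==> (((x < 3 ==> 3*z >= -3) ==> j != -3) && ((!(x < 3 ==> 3*z >= -3)) ==> 2*x != j - 3))) && ((!(j == 6 || 2*j == -5)) ==> j != -3)
Before z := z - 9: ((j == 6 || 2*j == -5) ==> (((x < 3 ==> 3*z >= 24) ==> j != -3) && ((!(x < 3 ==> 3*z >= 24)) ==> 2*x != j - 3))) && ((!(j == 6 || 2*j == -5)) ==> j != -3)
Answer: WP = ((j == 6 || 2*j == -5) ==> (((x < 3 ==> 3*z >= 24) ==> j != -3) && ((!(x < 3 ==> 3*z >= 24)) ==> 2*x != j - 3))) && ((!(j == 6 || 2*j == -5)) ==> j != -3)


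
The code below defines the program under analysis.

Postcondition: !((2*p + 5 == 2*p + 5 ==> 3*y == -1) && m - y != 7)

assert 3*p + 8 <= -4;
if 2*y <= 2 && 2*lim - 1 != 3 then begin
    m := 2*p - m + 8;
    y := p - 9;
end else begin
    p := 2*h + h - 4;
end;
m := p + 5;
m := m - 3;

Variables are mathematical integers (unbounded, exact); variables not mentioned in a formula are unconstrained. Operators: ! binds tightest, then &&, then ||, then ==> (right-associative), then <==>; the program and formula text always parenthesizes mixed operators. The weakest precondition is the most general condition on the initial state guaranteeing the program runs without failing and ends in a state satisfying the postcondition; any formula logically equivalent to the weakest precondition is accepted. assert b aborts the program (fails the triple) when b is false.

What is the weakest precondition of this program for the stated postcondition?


Working backward. After the program, the postcondition !((2*p + 5 == 2*p + 5 ==> 3*y == -1) && m - y != 7) must hold; in canonical form it is !(3*y == -1 && m != y + 7).
Before m := m - 3: !(3*y == -1 && m != y + 10)
Before m := p + 5: !(3*y == -1 && p != y + 5)
Then branch requires !(3*p == 26); else branch requires !(3*y == -1 && 3*h != y + 9).
Before the if: ((2*y <= 2 && 2*lim != 4) ==> (!(3*p == 26))) && ((!(2*y <= 2 && 2*lim != 4)) ==> (!(3*y == -1 && 3*h != y + 9)))
Before assert 3*p + 8 <= -4: 3*p <= -12 && ((2*y <= 2 && 2*lim != 4) ==> (!(3*p == 26))) && ((!(2*y <= 2 && 2*lim != 4)) ==> (!(3*y == -1 && 3*h != y + 9)))
Answer: WP = 3*p <= -12 && ((2*y <= 2 && 2*lim != 4) ==> (!(3*p == 26))) && ((!(2*y <= 2 && 2*lim != 4)) ==> (!(3*y == -1 && 3*h != y + 9)))


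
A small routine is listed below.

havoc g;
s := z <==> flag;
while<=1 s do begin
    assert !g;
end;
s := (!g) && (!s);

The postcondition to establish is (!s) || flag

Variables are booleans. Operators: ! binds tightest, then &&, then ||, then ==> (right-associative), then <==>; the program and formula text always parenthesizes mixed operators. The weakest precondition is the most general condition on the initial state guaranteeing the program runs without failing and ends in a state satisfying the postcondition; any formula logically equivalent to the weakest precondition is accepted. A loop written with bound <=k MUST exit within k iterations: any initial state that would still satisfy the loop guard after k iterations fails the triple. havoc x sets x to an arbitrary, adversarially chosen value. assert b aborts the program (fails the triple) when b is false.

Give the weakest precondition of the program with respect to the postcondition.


Working backward. After the program, (!s) || flag must hold.
Before s := (!g) && (!s): (!((!g) && (!s))) || flag
Before the loop (bound <=1), unroll the exhaustion recursion (WP_0 = exit-now case; WP_j = one more guarded iteration, up to j = 1):
  WP_0: (!s) && ((!((!g) && (!s))) || flag)
  WP_1: (s ==> ((!g) && (!s) && ((!((!g) && (!s))) || flag))) && ((!s) ==> ((!((!g) && (!s))) || flag))
So before the loop: (s ==> ((!g) && (!s) && ((!((!g) && (!s))) || flag))) && ((!s) ==> ((!((!g) && (!s))) || flag))
Before s := z <==> flag: ((z <==> flag) ==> ((!g) && (!(z <==> flag)) && ((!((!g) && (!(z <==> flag)))) || flag))) && ((!(z <==> flag)) ==> ((!((!g) && (!(z <==> flag)))) || flag))
Before havoc g: (!(z <==> flag)) && ((z <==> flag) ==> ((!(z <==> flag)) && ((z <==> flag) || flag))) && ((!(z <==> flag)) ==> ((z <==> flag) || flag))
Answer: WP = (!(z <==> flag)) && ((z <==> flag) ==> ((!(z <==> flag)) && ((z <==> flag) || flag))) && ((!(z <==> flag)) ==> ((z <==> flag) || flag))


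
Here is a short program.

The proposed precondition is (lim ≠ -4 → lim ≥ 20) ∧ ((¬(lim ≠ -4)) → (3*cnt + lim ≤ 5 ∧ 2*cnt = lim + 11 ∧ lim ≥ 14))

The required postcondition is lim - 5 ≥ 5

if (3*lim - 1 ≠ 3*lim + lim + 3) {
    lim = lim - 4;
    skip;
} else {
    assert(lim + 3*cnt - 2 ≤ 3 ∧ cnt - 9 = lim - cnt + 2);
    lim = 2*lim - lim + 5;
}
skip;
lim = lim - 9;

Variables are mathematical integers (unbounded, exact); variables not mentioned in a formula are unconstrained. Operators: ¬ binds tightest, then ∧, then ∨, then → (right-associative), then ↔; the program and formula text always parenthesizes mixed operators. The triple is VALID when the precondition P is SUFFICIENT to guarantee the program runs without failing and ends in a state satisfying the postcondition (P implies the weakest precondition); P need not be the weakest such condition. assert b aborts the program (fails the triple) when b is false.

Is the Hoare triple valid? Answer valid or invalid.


Working backward. After the program, the postcondition lim - 5 ≥ 5 must hold; in canonical form it is lim ≥ 10.
Before lim := lim - 9: lim ≥ 19
Before skip: lim ≥ 19
Then branch requires lim ≥ 23; else branch requires 3*cnt + lim ≤ 5 ∧ 2*cnt = lim + 11 ∧ lim ≥ 14.
Before the if: (lim ≠ -4 → lim ≥ 23) ∧ ((¬(lim ≠ -4)) → (3*cnt + lim ≤ 5 ∧ 2*cnt = lim + 11 ∧ lim ≥ 14))
The weakest precondition is (lim ≠ -4 → lim ≥ 23) ∧ ((¬(lim ≠ -4)) → (3*cnt + lim ≤ 5 ∧ 2*cnt = lim + 11 ∧ lim ≥ 14)).
Check whether (lim ≠ -4 → lim ≥ 20) ∧ ((¬(lim ≠ -4)) → (3*cnt + lim ≤ 5 ∧ 2*cnt = lim + 11 ∧ lim ≥ 14)) implies it.
Countermodel: at the initial state cnt = 0, lim = 20, the precondition holds but the weakest precondition fails.
Answer: invalid
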